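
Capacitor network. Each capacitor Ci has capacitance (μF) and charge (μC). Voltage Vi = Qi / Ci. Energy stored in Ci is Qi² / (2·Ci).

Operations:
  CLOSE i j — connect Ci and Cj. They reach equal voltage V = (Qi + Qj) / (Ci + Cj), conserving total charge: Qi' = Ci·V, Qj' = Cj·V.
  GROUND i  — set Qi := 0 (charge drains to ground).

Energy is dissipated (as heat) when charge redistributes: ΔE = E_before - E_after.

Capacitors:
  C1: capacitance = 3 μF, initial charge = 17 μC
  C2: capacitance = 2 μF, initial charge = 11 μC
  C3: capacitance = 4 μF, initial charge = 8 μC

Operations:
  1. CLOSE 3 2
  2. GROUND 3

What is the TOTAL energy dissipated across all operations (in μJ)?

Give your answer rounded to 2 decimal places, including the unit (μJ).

Answer: 28.22 μJ

Derivation:
Initial: C1(3μF, Q=17μC, V=5.67V), C2(2μF, Q=11μC, V=5.50V), C3(4μF, Q=8μC, V=2.00V)
Op 1: CLOSE 3-2: Q_total=19.00, C_total=6.00, V=3.17; Q3=12.67, Q2=6.33; dissipated=8.167
Op 2: GROUND 3: Q3=0; energy lost=20.056
Total dissipated: 28.222 μJ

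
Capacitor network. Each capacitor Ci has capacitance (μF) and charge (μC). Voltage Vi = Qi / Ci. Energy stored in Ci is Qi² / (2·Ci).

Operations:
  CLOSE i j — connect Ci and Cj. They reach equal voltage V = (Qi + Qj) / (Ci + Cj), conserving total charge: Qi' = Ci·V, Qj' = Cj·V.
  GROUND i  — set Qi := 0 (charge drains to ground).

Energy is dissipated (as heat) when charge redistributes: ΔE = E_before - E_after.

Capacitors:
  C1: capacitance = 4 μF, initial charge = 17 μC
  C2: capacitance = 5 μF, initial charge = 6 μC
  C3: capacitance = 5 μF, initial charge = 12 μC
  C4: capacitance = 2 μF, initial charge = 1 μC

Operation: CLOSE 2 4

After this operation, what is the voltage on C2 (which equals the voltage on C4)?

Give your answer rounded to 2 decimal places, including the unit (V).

Initial: C1(4μF, Q=17μC, V=4.25V), C2(5μF, Q=6μC, V=1.20V), C3(5μF, Q=12μC, V=2.40V), C4(2μF, Q=1μC, V=0.50V)
Op 1: CLOSE 2-4: Q_total=7.00, C_total=7.00, V=1.00; Q2=5.00, Q4=2.00; dissipated=0.350

Answer: 1.00 V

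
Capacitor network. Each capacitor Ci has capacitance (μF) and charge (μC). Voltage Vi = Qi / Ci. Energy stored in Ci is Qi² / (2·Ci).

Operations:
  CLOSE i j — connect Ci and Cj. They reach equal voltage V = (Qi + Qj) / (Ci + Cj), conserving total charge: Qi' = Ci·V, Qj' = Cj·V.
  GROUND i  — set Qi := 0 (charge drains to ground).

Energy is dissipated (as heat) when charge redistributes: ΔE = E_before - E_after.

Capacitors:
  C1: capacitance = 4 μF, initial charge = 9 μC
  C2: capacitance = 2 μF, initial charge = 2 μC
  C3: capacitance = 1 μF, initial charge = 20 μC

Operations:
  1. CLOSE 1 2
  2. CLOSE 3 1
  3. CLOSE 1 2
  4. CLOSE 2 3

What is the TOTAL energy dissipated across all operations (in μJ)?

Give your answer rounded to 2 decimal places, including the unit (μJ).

Answer: 142.34 μJ

Derivation:
Initial: C1(4μF, Q=9μC, V=2.25V), C2(2μF, Q=2μC, V=1.00V), C3(1μF, Q=20μC, V=20.00V)
Op 1: CLOSE 1-2: Q_total=11.00, C_total=6.00, V=1.83; Q1=7.33, Q2=3.67; dissipated=1.042
Op 2: CLOSE 3-1: Q_total=27.33, C_total=5.00, V=5.47; Q3=5.47, Q1=21.87; dissipated=132.011
Op 3: CLOSE 1-2: Q_total=25.53, C_total=6.00, V=4.26; Q1=17.02, Q2=8.51; dissipated=8.801
Op 4: CLOSE 2-3: Q_total=13.98, C_total=3.00, V=4.66; Q2=9.32, Q3=4.66; dissipated=0.489
Total dissipated: 142.342 μJ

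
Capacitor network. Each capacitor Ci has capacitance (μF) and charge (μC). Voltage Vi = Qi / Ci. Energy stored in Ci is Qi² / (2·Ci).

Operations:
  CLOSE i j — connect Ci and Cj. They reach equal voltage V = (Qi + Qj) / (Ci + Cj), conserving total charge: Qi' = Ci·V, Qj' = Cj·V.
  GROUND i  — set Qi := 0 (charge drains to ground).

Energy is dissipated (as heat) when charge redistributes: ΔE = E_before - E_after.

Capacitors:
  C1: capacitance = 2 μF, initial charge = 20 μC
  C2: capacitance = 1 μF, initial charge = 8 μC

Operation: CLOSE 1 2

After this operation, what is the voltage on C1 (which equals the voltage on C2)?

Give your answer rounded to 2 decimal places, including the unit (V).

Initial: C1(2μF, Q=20μC, V=10.00V), C2(1μF, Q=8μC, V=8.00V)
Op 1: CLOSE 1-2: Q_total=28.00, C_total=3.00, V=9.33; Q1=18.67, Q2=9.33; dissipated=1.333

Answer: 9.33 V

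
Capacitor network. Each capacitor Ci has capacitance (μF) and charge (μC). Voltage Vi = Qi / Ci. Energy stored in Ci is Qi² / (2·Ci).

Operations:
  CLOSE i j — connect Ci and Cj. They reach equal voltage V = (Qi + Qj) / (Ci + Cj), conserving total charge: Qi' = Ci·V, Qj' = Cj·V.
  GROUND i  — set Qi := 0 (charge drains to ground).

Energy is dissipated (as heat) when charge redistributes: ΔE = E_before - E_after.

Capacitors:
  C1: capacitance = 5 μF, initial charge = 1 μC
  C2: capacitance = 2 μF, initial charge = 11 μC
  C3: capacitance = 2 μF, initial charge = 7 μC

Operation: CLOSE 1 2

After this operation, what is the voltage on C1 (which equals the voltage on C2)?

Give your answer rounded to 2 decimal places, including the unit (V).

Answer: 1.71 V

Derivation:
Initial: C1(5μF, Q=1μC, V=0.20V), C2(2μF, Q=11μC, V=5.50V), C3(2μF, Q=7μC, V=3.50V)
Op 1: CLOSE 1-2: Q_total=12.00, C_total=7.00, V=1.71; Q1=8.57, Q2=3.43; dissipated=20.064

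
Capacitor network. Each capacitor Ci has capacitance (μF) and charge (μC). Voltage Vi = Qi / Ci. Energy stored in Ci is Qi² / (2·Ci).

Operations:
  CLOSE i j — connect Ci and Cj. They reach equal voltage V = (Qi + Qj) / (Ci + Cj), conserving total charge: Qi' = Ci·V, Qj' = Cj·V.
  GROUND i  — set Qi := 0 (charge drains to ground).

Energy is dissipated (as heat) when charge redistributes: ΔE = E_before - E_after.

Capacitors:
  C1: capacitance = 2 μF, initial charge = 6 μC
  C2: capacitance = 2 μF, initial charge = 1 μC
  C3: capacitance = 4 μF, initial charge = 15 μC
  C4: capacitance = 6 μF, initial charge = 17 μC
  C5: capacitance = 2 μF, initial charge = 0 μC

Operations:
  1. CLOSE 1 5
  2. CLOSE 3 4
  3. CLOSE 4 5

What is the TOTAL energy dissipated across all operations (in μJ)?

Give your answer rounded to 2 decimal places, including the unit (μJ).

Answer: 7.68 μJ

Derivation:
Initial: C1(2μF, Q=6μC, V=3.00V), C2(2μF, Q=1μC, V=0.50V), C3(4μF, Q=15μC, V=3.75V), C4(6μF, Q=17μC, V=2.83V), C5(2μF, Q=0μC, V=0.00V)
Op 1: CLOSE 1-5: Q_total=6.00, C_total=4.00, V=1.50; Q1=3.00, Q5=3.00; dissipated=4.500
Op 2: CLOSE 3-4: Q_total=32.00, C_total=10.00, V=3.20; Q3=12.80, Q4=19.20; dissipated=1.008
Op 3: CLOSE 4-5: Q_total=22.20, C_total=8.00, V=2.77; Q4=16.65, Q5=5.55; dissipated=2.167
Total dissipated: 7.676 μJ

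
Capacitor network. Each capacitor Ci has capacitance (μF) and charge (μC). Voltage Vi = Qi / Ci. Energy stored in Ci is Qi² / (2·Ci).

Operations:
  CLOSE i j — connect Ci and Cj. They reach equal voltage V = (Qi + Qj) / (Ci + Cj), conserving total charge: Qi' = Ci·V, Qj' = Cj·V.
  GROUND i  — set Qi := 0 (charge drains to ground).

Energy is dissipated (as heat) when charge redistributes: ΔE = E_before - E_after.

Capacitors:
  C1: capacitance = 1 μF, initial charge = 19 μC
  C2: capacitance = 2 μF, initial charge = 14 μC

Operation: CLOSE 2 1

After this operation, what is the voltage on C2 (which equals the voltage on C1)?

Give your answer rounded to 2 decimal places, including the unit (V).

Answer: 11.00 V

Derivation:
Initial: C1(1μF, Q=19μC, V=19.00V), C2(2μF, Q=14μC, V=7.00V)
Op 1: CLOSE 2-1: Q_total=33.00, C_total=3.00, V=11.00; Q2=22.00, Q1=11.00; dissipated=48.000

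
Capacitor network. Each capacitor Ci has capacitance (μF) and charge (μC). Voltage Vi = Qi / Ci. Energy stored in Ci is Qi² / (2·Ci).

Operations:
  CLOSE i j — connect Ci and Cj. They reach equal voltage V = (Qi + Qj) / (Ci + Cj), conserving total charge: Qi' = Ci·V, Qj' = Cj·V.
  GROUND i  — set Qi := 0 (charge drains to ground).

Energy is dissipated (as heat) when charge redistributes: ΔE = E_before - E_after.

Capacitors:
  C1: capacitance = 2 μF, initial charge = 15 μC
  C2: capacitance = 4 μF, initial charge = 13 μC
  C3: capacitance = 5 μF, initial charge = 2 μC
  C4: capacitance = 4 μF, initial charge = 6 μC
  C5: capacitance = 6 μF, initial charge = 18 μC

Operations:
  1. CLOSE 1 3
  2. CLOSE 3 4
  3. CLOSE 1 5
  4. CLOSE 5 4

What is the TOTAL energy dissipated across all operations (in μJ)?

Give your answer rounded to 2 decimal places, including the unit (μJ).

Answer: 38.06 μJ

Derivation:
Initial: C1(2μF, Q=15μC, V=7.50V), C2(4μF, Q=13μC, V=3.25V), C3(5μF, Q=2μC, V=0.40V), C4(4μF, Q=6μC, V=1.50V), C5(6μF, Q=18μC, V=3.00V)
Op 1: CLOSE 1-3: Q_total=17.00, C_total=7.00, V=2.43; Q1=4.86, Q3=12.14; dissipated=36.007
Op 2: CLOSE 3-4: Q_total=18.14, C_total=9.00, V=2.02; Q3=10.08, Q4=8.06; dissipated=0.958
Op 3: CLOSE 1-5: Q_total=22.86, C_total=8.00, V=2.86; Q1=5.71, Q5=17.14; dissipated=0.245
Op 4: CLOSE 5-4: Q_total=25.21, C_total=10.00, V=2.52; Q5=15.12, Q4=10.08; dissipated=0.849
Total dissipated: 38.059 μJ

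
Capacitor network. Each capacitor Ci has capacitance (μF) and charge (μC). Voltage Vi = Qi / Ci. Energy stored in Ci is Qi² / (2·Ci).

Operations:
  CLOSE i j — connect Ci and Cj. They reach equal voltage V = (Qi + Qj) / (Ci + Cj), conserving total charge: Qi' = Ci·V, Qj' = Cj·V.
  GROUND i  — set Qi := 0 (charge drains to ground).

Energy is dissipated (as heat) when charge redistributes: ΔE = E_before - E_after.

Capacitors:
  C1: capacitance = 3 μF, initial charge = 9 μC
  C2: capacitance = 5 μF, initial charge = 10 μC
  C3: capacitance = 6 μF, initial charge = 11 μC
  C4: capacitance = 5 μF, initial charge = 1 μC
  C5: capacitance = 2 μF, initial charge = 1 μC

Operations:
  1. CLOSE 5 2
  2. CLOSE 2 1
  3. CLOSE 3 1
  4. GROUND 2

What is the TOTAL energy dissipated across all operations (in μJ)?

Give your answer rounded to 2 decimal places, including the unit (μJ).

Initial: C1(3μF, Q=9μC, V=3.00V), C2(5μF, Q=10μC, V=2.00V), C3(6μF, Q=11μC, V=1.83V), C4(5μF, Q=1μC, V=0.20V), C5(2μF, Q=1μC, V=0.50V)
Op 1: CLOSE 5-2: Q_total=11.00, C_total=7.00, V=1.57; Q5=3.14, Q2=7.86; dissipated=1.607
Op 2: CLOSE 2-1: Q_total=16.86, C_total=8.00, V=2.11; Q2=10.54, Q1=6.32; dissipated=1.913
Op 3: CLOSE 3-1: Q_total=17.32, C_total=9.00, V=1.92; Q3=11.55, Q1=5.77; dissipated=0.075
Op 4: GROUND 2: Q2=0; energy lost=11.100
Total dissipated: 14.696 μJ

Answer: 14.70 μJ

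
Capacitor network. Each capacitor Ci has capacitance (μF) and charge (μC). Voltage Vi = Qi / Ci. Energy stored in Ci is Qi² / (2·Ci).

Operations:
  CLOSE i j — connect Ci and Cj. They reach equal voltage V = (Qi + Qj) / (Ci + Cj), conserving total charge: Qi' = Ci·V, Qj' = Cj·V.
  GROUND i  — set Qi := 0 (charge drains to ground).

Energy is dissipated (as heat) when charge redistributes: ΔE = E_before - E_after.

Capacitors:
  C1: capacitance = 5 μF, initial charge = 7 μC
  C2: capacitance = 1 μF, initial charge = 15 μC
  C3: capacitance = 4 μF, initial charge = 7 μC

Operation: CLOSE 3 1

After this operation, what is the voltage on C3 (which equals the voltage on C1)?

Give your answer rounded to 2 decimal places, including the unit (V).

Answer: 1.56 V

Derivation:
Initial: C1(5μF, Q=7μC, V=1.40V), C2(1μF, Q=15μC, V=15.00V), C3(4μF, Q=7μC, V=1.75V)
Op 1: CLOSE 3-1: Q_total=14.00, C_total=9.00, V=1.56; Q3=6.22, Q1=7.78; dissipated=0.136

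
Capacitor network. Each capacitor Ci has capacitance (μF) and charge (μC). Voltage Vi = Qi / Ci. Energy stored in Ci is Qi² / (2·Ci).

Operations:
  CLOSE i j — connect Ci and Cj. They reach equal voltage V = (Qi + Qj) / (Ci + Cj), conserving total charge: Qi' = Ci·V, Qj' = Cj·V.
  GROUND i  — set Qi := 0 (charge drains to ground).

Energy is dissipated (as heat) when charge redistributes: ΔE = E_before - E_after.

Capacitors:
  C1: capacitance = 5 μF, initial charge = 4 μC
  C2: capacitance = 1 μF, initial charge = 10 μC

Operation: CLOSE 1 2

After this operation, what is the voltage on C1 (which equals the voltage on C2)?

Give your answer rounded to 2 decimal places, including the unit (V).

Initial: C1(5μF, Q=4μC, V=0.80V), C2(1μF, Q=10μC, V=10.00V)
Op 1: CLOSE 1-2: Q_total=14.00, C_total=6.00, V=2.33; Q1=11.67, Q2=2.33; dissipated=35.267

Answer: 2.33 V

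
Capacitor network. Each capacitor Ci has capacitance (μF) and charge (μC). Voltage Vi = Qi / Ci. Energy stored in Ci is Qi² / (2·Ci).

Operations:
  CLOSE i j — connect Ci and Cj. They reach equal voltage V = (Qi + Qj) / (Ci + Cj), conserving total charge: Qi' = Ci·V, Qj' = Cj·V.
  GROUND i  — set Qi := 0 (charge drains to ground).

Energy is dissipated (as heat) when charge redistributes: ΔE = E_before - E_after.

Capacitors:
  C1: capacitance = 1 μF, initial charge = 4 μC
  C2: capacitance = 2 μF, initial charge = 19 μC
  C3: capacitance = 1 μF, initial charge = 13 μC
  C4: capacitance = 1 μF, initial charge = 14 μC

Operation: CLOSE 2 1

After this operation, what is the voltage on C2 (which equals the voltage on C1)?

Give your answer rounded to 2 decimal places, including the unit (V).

Initial: C1(1μF, Q=4μC, V=4.00V), C2(2μF, Q=19μC, V=9.50V), C3(1μF, Q=13μC, V=13.00V), C4(1μF, Q=14μC, V=14.00V)
Op 1: CLOSE 2-1: Q_total=23.00, C_total=3.00, V=7.67; Q2=15.33, Q1=7.67; dissipated=10.083

Answer: 7.67 V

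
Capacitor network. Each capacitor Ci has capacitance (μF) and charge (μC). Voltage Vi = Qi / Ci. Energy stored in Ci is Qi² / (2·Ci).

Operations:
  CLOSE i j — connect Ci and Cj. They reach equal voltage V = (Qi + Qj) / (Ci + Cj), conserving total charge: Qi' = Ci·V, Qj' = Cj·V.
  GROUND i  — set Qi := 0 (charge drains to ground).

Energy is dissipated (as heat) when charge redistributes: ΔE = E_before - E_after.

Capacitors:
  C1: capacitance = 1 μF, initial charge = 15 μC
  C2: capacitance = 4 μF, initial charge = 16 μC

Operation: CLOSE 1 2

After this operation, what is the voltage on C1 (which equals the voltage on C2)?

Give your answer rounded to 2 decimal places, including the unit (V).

Initial: C1(1μF, Q=15μC, V=15.00V), C2(4μF, Q=16μC, V=4.00V)
Op 1: CLOSE 1-2: Q_total=31.00, C_total=5.00, V=6.20; Q1=6.20, Q2=24.80; dissipated=48.400

Answer: 6.20 V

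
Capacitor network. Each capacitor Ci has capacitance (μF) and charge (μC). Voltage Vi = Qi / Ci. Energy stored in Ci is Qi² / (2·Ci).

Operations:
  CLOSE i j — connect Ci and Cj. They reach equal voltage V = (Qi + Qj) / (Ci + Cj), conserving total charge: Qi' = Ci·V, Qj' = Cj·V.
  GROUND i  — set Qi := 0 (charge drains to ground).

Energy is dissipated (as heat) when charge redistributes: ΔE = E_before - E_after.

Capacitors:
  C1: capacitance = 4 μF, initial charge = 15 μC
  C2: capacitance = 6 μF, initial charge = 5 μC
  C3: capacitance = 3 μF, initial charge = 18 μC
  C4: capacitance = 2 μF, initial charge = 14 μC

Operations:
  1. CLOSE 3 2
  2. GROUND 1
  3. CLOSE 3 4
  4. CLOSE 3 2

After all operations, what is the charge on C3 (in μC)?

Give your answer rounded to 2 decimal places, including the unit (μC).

Answer: 9.44 μC

Derivation:
Initial: C1(4μF, Q=15μC, V=3.75V), C2(6μF, Q=5μC, V=0.83V), C3(3μF, Q=18μC, V=6.00V), C4(2μF, Q=14μC, V=7.00V)
Op 1: CLOSE 3-2: Q_total=23.00, C_total=9.00, V=2.56; Q3=7.67, Q2=15.33; dissipated=26.694
Op 2: GROUND 1: Q1=0; energy lost=28.125
Op 3: CLOSE 3-4: Q_total=21.67, C_total=5.00, V=4.33; Q3=13.00, Q4=8.67; dissipated=11.852
Op 4: CLOSE 3-2: Q_total=28.33, C_total=9.00, V=3.15; Q3=9.44, Q2=18.89; dissipated=3.160
Final charges: Q1=0.00, Q2=18.89, Q3=9.44, Q4=8.67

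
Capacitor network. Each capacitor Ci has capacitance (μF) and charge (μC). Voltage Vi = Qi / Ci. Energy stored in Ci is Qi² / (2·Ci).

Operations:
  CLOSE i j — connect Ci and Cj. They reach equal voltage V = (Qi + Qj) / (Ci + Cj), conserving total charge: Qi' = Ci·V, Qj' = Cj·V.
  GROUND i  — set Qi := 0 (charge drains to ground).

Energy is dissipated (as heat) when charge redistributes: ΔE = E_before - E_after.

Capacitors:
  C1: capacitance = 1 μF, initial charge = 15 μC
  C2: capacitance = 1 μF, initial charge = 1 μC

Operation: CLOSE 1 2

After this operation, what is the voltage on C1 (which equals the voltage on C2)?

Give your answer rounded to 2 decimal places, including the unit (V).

Initial: C1(1μF, Q=15μC, V=15.00V), C2(1μF, Q=1μC, V=1.00V)
Op 1: CLOSE 1-2: Q_total=16.00, C_total=2.00, V=8.00; Q1=8.00, Q2=8.00; dissipated=49.000

Answer: 8.00 V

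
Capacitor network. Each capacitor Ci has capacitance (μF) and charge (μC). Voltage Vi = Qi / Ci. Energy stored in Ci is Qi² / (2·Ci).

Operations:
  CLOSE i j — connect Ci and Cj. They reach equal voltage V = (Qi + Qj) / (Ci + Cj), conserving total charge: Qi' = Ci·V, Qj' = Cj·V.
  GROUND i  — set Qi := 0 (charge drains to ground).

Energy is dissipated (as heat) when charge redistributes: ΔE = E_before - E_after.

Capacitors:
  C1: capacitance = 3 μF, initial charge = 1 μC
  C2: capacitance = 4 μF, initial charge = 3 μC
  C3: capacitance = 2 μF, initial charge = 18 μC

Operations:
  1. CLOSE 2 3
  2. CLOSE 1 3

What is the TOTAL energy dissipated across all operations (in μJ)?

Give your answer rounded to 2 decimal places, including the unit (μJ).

Initial: C1(3μF, Q=1μC, V=0.33V), C2(4μF, Q=3μC, V=0.75V), C3(2μF, Q=18μC, V=9.00V)
Op 1: CLOSE 2-3: Q_total=21.00, C_total=6.00, V=3.50; Q2=14.00, Q3=7.00; dissipated=45.375
Op 2: CLOSE 1-3: Q_total=8.00, C_total=5.00, V=1.60; Q1=4.80, Q3=3.20; dissipated=6.017
Total dissipated: 51.392 μJ

Answer: 51.39 μJ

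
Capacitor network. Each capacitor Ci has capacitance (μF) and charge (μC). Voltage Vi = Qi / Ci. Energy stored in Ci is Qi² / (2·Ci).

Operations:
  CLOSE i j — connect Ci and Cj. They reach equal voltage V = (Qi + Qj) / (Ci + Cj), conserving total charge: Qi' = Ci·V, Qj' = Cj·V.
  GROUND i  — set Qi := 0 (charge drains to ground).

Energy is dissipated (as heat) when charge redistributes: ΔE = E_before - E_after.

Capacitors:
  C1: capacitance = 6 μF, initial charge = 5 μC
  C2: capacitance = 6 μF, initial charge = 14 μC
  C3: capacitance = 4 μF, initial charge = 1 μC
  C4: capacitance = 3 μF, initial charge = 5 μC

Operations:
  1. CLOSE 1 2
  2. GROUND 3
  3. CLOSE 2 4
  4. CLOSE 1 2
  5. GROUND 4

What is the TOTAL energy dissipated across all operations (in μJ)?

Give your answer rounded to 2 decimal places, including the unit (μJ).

Initial: C1(6μF, Q=5μC, V=0.83V), C2(6μF, Q=14μC, V=2.33V), C3(4μF, Q=1μC, V=0.25V), C4(3μF, Q=5μC, V=1.67V)
Op 1: CLOSE 1-2: Q_total=19.00, C_total=12.00, V=1.58; Q1=9.50, Q2=9.50; dissipated=3.375
Op 2: GROUND 3: Q3=0; energy lost=0.125
Op 3: CLOSE 2-4: Q_total=14.50, C_total=9.00, V=1.61; Q2=9.67, Q4=4.83; dissipated=0.007
Op 4: CLOSE 1-2: Q_total=19.17, C_total=12.00, V=1.60; Q1=9.58, Q2=9.58; dissipated=0.001
Op 5: GROUND 4: Q4=0; energy lost=3.894
Total dissipated: 7.402 μJ

Answer: 7.40 μJ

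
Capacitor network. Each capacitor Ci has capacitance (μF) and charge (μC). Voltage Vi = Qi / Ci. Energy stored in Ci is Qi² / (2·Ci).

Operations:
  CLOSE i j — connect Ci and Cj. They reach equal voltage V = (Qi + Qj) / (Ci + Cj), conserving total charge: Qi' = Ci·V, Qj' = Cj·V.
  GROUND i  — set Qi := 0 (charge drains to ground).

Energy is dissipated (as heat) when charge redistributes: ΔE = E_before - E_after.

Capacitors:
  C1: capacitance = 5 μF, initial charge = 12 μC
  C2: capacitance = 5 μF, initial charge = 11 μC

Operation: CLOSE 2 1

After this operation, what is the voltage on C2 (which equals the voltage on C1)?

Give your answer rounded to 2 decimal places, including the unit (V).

Answer: 2.30 V

Derivation:
Initial: C1(5μF, Q=12μC, V=2.40V), C2(5μF, Q=11μC, V=2.20V)
Op 1: CLOSE 2-1: Q_total=23.00, C_total=10.00, V=2.30; Q2=11.50, Q1=11.50; dissipated=0.050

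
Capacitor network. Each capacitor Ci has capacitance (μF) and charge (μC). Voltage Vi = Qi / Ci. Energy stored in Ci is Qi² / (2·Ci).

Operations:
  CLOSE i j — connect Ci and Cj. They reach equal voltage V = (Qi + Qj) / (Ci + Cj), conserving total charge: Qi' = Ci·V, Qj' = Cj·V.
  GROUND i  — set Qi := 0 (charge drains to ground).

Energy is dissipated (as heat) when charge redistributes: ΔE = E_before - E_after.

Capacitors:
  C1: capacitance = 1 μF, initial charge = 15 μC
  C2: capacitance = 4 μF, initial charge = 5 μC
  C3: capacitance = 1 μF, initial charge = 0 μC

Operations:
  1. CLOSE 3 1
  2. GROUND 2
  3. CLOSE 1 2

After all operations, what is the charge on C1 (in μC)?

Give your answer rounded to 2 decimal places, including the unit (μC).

Initial: C1(1μF, Q=15μC, V=15.00V), C2(4μF, Q=5μC, V=1.25V), C3(1μF, Q=0μC, V=0.00V)
Op 1: CLOSE 3-1: Q_total=15.00, C_total=2.00, V=7.50; Q3=7.50, Q1=7.50; dissipated=56.250
Op 2: GROUND 2: Q2=0; energy lost=3.125
Op 3: CLOSE 1-2: Q_total=7.50, C_total=5.00, V=1.50; Q1=1.50, Q2=6.00; dissipated=22.500
Final charges: Q1=1.50, Q2=6.00, Q3=7.50

Answer: 1.50 μC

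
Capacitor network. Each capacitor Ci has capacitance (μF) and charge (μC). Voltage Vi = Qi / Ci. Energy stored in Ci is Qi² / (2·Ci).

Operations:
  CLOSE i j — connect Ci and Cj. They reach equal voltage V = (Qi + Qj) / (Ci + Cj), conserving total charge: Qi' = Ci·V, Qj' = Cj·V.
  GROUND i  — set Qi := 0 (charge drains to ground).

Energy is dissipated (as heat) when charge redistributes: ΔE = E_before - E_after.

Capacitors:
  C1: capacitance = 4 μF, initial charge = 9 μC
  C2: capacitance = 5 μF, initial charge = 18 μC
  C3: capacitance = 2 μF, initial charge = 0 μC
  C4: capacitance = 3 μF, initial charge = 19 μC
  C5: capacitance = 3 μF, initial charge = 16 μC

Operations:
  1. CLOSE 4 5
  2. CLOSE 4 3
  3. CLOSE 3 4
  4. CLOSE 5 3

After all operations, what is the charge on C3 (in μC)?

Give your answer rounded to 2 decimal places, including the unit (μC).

Answer: 9.80 μC

Derivation:
Initial: C1(4μF, Q=9μC, V=2.25V), C2(5μF, Q=18μC, V=3.60V), C3(2μF, Q=0μC, V=0.00V), C4(3μF, Q=19μC, V=6.33V), C5(3μF, Q=16μC, V=5.33V)
Op 1: CLOSE 4-5: Q_total=35.00, C_total=6.00, V=5.83; Q4=17.50, Q5=17.50; dissipated=0.750
Op 2: CLOSE 4-3: Q_total=17.50, C_total=5.00, V=3.50; Q4=10.50, Q3=7.00; dissipated=20.417
Op 3: CLOSE 3-4: Q_total=17.50, C_total=5.00, V=3.50; Q3=7.00, Q4=10.50; dissipated=0.000
Op 4: CLOSE 5-3: Q_total=24.50, C_total=5.00, V=4.90; Q5=14.70, Q3=9.80; dissipated=3.267
Final charges: Q1=9.00, Q2=18.00, Q3=9.80, Q4=10.50, Q5=14.70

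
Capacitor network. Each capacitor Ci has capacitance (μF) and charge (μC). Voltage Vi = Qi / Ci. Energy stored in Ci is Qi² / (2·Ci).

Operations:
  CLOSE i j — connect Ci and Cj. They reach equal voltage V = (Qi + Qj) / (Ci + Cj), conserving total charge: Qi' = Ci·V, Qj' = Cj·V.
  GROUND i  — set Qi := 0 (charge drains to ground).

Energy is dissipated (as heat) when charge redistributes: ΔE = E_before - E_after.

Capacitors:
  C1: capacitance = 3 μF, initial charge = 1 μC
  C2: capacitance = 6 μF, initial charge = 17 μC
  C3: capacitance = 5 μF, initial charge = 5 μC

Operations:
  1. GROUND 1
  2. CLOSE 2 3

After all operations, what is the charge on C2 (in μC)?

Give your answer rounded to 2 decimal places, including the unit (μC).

Answer: 12.00 μC

Derivation:
Initial: C1(3μF, Q=1μC, V=0.33V), C2(6μF, Q=17μC, V=2.83V), C3(5μF, Q=5μC, V=1.00V)
Op 1: GROUND 1: Q1=0; energy lost=0.167
Op 2: CLOSE 2-3: Q_total=22.00, C_total=11.00, V=2.00; Q2=12.00, Q3=10.00; dissipated=4.583
Final charges: Q1=0.00, Q2=12.00, Q3=10.00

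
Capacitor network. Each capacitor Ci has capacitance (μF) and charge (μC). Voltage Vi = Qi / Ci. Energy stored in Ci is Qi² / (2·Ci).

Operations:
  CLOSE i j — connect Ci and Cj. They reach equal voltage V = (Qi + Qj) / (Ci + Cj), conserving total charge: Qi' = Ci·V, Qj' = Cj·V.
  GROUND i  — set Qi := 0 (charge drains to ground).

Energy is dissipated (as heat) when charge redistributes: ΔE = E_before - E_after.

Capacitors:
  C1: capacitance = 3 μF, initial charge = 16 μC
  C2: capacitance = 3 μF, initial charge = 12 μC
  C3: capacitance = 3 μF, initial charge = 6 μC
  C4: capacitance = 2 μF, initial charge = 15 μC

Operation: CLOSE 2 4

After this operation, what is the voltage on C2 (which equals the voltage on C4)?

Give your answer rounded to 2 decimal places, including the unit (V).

Answer: 5.40 V

Derivation:
Initial: C1(3μF, Q=16μC, V=5.33V), C2(3μF, Q=12μC, V=4.00V), C3(3μF, Q=6μC, V=2.00V), C4(2μF, Q=15μC, V=7.50V)
Op 1: CLOSE 2-4: Q_total=27.00, C_total=5.00, V=5.40; Q2=16.20, Q4=10.80; dissipated=7.350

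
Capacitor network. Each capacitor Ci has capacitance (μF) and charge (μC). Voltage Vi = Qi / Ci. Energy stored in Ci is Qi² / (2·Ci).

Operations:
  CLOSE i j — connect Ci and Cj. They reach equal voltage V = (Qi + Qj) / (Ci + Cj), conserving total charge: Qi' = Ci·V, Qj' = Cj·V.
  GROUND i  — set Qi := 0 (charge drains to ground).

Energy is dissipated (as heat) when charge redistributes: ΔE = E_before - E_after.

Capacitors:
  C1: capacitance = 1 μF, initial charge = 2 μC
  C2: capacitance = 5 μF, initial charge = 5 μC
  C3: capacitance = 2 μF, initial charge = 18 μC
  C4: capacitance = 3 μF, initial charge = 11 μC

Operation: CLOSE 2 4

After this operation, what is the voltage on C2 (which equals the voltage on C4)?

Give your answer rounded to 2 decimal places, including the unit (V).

Initial: C1(1μF, Q=2μC, V=2.00V), C2(5μF, Q=5μC, V=1.00V), C3(2μF, Q=18μC, V=9.00V), C4(3μF, Q=11μC, V=3.67V)
Op 1: CLOSE 2-4: Q_total=16.00, C_total=8.00, V=2.00; Q2=10.00, Q4=6.00; dissipated=6.667

Answer: 2.00 V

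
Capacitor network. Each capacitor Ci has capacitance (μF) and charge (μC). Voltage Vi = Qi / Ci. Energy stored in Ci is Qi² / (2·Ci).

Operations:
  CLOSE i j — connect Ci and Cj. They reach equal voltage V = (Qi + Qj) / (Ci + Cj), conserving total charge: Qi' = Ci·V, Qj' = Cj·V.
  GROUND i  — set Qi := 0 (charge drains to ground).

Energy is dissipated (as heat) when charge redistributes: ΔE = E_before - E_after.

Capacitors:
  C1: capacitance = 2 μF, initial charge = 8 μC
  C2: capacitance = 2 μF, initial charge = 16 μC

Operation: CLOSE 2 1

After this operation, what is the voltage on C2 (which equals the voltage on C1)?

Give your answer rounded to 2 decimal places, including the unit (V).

Answer: 6.00 V

Derivation:
Initial: C1(2μF, Q=8μC, V=4.00V), C2(2μF, Q=16μC, V=8.00V)
Op 1: CLOSE 2-1: Q_total=24.00, C_total=4.00, V=6.00; Q2=12.00, Q1=12.00; dissipated=8.000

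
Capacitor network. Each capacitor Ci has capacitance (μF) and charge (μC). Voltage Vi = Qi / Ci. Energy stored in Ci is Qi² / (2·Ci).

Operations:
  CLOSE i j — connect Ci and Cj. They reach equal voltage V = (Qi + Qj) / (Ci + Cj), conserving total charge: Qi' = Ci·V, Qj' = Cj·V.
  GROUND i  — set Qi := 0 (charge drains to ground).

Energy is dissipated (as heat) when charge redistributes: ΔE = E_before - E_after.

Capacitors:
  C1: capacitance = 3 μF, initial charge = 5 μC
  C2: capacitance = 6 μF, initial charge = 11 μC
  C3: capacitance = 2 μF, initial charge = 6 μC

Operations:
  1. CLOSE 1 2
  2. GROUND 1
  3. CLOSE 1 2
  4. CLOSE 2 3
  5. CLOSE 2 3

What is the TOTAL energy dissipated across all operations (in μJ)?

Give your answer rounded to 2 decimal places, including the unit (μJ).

Answer: 10.40 μJ

Derivation:
Initial: C1(3μF, Q=5μC, V=1.67V), C2(6μF, Q=11μC, V=1.83V), C3(2μF, Q=6μC, V=3.00V)
Op 1: CLOSE 1-2: Q_total=16.00, C_total=9.00, V=1.78; Q1=5.33, Q2=10.67; dissipated=0.028
Op 2: GROUND 1: Q1=0; energy lost=4.741
Op 3: CLOSE 1-2: Q_total=10.67, C_total=9.00, V=1.19; Q1=3.56, Q2=7.11; dissipated=3.160
Op 4: CLOSE 2-3: Q_total=13.11, C_total=8.00, V=1.64; Q2=9.83, Q3=3.28; dissipated=2.470
Op 5: CLOSE 2-3: Q_total=13.11, C_total=8.00, V=1.64; Q2=9.83, Q3=3.28; dissipated=0.000
Total dissipated: 10.399 μJ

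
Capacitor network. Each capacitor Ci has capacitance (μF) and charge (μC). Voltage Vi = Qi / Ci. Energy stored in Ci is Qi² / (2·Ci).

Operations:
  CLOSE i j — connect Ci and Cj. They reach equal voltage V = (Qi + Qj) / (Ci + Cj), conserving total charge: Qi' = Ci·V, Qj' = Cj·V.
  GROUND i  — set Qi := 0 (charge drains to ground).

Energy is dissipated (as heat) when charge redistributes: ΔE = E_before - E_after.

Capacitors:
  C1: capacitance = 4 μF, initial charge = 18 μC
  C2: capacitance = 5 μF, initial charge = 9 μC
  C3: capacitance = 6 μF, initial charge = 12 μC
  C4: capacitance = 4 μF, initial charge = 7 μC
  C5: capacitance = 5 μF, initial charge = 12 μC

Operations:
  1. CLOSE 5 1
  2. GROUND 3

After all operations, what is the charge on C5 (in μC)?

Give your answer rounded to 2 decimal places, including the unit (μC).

Initial: C1(4μF, Q=18μC, V=4.50V), C2(5μF, Q=9μC, V=1.80V), C3(6μF, Q=12μC, V=2.00V), C4(4μF, Q=7μC, V=1.75V), C5(5μF, Q=12μC, V=2.40V)
Op 1: CLOSE 5-1: Q_total=30.00, C_total=9.00, V=3.33; Q5=16.67, Q1=13.33; dissipated=4.900
Op 2: GROUND 3: Q3=0; energy lost=12.000
Final charges: Q1=13.33, Q2=9.00, Q3=0.00, Q4=7.00, Q5=16.67

Answer: 16.67 μC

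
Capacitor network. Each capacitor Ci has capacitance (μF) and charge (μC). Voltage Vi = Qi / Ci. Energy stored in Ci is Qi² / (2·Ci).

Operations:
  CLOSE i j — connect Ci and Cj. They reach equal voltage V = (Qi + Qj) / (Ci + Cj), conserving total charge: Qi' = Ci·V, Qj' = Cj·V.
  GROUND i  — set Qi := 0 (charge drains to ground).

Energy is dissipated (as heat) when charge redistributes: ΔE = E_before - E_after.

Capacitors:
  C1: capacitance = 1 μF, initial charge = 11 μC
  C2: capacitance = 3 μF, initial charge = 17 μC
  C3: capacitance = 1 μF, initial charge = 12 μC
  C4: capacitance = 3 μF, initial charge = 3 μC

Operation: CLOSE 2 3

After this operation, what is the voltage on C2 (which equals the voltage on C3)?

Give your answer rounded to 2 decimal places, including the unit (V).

Answer: 7.25 V

Derivation:
Initial: C1(1μF, Q=11μC, V=11.00V), C2(3μF, Q=17μC, V=5.67V), C3(1μF, Q=12μC, V=12.00V), C4(3μF, Q=3μC, V=1.00V)
Op 1: CLOSE 2-3: Q_total=29.00, C_total=4.00, V=7.25; Q2=21.75, Q3=7.25; dissipated=15.042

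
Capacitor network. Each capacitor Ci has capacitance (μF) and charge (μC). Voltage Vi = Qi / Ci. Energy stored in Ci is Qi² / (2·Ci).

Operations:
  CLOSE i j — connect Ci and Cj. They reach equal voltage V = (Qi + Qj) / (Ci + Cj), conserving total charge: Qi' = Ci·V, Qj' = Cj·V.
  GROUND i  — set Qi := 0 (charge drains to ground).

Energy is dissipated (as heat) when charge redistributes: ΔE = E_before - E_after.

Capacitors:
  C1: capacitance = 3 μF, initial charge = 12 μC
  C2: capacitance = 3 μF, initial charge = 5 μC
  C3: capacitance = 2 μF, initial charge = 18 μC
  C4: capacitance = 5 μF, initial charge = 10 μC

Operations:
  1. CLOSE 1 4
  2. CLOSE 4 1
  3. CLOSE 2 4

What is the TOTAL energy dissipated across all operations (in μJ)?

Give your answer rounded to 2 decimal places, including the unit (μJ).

Initial: C1(3μF, Q=12μC, V=4.00V), C2(3μF, Q=5μC, V=1.67V), C3(2μF, Q=18μC, V=9.00V), C4(5μF, Q=10μC, V=2.00V)
Op 1: CLOSE 1-4: Q_total=22.00, C_total=8.00, V=2.75; Q1=8.25, Q4=13.75; dissipated=3.750
Op 2: CLOSE 4-1: Q_total=22.00, C_total=8.00, V=2.75; Q4=13.75, Q1=8.25; dissipated=0.000
Op 3: CLOSE 2-4: Q_total=18.75, C_total=8.00, V=2.34; Q2=7.03, Q4=11.72; dissipated=1.100
Total dissipated: 4.850 μJ

Answer: 4.85 μJ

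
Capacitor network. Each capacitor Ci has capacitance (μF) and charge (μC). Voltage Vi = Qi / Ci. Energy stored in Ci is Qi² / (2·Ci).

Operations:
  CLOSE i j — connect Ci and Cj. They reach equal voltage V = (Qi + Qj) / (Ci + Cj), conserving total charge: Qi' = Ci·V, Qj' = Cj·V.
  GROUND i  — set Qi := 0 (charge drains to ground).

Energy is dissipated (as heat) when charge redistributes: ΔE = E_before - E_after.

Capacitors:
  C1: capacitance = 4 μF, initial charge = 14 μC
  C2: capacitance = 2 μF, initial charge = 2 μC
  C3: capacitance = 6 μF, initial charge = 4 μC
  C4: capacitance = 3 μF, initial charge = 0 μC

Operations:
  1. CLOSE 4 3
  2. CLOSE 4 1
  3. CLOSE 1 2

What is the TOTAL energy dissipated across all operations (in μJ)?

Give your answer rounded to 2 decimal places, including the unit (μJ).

Answer: 9.39 μJ

Derivation:
Initial: C1(4μF, Q=14μC, V=3.50V), C2(2μF, Q=2μC, V=1.00V), C3(6μF, Q=4μC, V=0.67V), C4(3μF, Q=0μC, V=0.00V)
Op 1: CLOSE 4-3: Q_total=4.00, C_total=9.00, V=0.44; Q4=1.33, Q3=2.67; dissipated=0.444
Op 2: CLOSE 4-1: Q_total=15.33, C_total=7.00, V=2.19; Q4=6.57, Q1=8.76; dissipated=8.003
Op 3: CLOSE 1-2: Q_total=10.76, C_total=6.00, V=1.79; Q1=7.17, Q2=3.59; dissipated=0.945
Total dissipated: 9.392 μJ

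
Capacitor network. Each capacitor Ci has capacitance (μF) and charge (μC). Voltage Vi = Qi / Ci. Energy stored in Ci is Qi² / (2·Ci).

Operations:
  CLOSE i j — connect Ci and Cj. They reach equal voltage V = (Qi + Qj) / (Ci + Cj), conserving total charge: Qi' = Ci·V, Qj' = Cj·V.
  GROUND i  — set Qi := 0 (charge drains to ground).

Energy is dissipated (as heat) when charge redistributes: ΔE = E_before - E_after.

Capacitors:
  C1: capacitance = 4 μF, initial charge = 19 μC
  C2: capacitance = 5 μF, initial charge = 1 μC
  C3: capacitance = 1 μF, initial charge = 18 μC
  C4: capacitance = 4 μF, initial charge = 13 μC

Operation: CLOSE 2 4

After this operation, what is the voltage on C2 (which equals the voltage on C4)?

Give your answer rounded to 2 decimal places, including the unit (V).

Answer: 1.56 V

Derivation:
Initial: C1(4μF, Q=19μC, V=4.75V), C2(5μF, Q=1μC, V=0.20V), C3(1μF, Q=18μC, V=18.00V), C4(4μF, Q=13μC, V=3.25V)
Op 1: CLOSE 2-4: Q_total=14.00, C_total=9.00, V=1.56; Q2=7.78, Q4=6.22; dissipated=10.336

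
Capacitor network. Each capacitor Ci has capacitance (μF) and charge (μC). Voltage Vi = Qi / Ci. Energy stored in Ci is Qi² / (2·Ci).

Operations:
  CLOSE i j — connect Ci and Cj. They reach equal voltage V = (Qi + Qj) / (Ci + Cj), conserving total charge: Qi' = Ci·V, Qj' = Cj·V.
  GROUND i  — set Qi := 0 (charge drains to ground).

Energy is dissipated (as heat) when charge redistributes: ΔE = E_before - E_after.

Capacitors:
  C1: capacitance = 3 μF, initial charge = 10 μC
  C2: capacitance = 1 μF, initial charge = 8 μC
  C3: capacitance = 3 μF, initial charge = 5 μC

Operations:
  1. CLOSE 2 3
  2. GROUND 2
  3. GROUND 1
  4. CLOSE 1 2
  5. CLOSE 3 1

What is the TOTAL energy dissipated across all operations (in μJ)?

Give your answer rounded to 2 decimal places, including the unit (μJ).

Answer: 44.91 μJ

Derivation:
Initial: C1(3μF, Q=10μC, V=3.33V), C2(1μF, Q=8μC, V=8.00V), C3(3μF, Q=5μC, V=1.67V)
Op 1: CLOSE 2-3: Q_total=13.00, C_total=4.00, V=3.25; Q2=3.25, Q3=9.75; dissipated=15.042
Op 2: GROUND 2: Q2=0; energy lost=5.281
Op 3: GROUND 1: Q1=0; energy lost=16.667
Op 4: CLOSE 1-2: Q_total=0.00, C_total=4.00, V=0.00; Q1=0.00, Q2=0.00; dissipated=0.000
Op 5: CLOSE 3-1: Q_total=9.75, C_total=6.00, V=1.62; Q3=4.88, Q1=4.88; dissipated=7.922
Total dissipated: 44.911 μJ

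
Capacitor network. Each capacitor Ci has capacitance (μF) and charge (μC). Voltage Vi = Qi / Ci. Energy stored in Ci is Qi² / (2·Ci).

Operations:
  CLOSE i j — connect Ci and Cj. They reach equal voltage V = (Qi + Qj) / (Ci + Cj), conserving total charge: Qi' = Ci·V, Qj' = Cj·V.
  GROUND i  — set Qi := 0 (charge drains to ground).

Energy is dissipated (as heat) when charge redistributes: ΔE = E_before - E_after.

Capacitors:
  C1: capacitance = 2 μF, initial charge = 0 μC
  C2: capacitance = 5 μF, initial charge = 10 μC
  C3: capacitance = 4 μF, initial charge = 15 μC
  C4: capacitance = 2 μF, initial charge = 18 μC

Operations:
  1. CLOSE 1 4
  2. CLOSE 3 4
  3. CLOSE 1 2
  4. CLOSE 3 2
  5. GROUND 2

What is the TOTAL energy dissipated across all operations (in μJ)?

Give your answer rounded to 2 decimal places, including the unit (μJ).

Initial: C1(2μF, Q=0μC, V=0.00V), C2(5μF, Q=10μC, V=2.00V), C3(4μF, Q=15μC, V=3.75V), C4(2μF, Q=18μC, V=9.00V)
Op 1: CLOSE 1-4: Q_total=18.00, C_total=4.00, V=4.50; Q1=9.00, Q4=9.00; dissipated=40.500
Op 2: CLOSE 3-4: Q_total=24.00, C_total=6.00, V=4.00; Q3=16.00, Q4=8.00; dissipated=0.375
Op 3: CLOSE 1-2: Q_total=19.00, C_total=7.00, V=2.71; Q1=5.43, Q2=13.57; dissipated=4.464
Op 4: CLOSE 3-2: Q_total=29.57, C_total=9.00, V=3.29; Q3=13.14, Q2=16.43; dissipated=1.837
Op 5: GROUND 2: Q2=0; energy lost=26.990
Total dissipated: 74.166 μJ

Answer: 74.17 μJ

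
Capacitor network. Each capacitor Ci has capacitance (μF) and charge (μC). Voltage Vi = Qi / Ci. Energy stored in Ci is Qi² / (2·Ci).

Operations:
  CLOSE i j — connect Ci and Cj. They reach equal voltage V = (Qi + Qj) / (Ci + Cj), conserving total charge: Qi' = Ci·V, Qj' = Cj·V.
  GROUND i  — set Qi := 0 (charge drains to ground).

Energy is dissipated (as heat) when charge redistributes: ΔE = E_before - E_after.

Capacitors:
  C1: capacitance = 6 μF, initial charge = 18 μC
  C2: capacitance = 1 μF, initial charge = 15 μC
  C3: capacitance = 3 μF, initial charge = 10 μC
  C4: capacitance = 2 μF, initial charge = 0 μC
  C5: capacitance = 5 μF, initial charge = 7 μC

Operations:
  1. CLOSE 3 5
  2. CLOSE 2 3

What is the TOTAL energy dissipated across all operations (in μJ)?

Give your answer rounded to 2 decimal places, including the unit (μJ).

Initial: C1(6μF, Q=18μC, V=3.00V), C2(1μF, Q=15μC, V=15.00V), C3(3μF, Q=10μC, V=3.33V), C4(2μF, Q=0μC, V=0.00V), C5(5μF, Q=7μC, V=1.40V)
Op 1: CLOSE 3-5: Q_total=17.00, C_total=8.00, V=2.12; Q3=6.38, Q5=10.62; dissipated=3.504
Op 2: CLOSE 2-3: Q_total=21.38, C_total=4.00, V=5.34; Q2=5.34, Q3=16.03; dissipated=62.162
Total dissipated: 65.666 μJ

Answer: 65.67 μJ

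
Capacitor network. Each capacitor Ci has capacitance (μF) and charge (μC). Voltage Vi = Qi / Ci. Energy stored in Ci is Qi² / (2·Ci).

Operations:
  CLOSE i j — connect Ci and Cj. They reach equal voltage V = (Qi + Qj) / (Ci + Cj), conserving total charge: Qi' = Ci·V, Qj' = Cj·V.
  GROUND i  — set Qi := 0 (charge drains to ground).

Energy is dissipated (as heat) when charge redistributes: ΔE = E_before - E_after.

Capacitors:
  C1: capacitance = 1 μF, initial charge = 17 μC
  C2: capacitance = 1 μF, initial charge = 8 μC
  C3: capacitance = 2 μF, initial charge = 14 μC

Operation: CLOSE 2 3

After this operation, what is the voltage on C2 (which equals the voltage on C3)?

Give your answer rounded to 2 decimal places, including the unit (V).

Initial: C1(1μF, Q=17μC, V=17.00V), C2(1μF, Q=8μC, V=8.00V), C3(2μF, Q=14μC, V=7.00V)
Op 1: CLOSE 2-3: Q_total=22.00, C_total=3.00, V=7.33; Q2=7.33, Q3=14.67; dissipated=0.333

Answer: 7.33 V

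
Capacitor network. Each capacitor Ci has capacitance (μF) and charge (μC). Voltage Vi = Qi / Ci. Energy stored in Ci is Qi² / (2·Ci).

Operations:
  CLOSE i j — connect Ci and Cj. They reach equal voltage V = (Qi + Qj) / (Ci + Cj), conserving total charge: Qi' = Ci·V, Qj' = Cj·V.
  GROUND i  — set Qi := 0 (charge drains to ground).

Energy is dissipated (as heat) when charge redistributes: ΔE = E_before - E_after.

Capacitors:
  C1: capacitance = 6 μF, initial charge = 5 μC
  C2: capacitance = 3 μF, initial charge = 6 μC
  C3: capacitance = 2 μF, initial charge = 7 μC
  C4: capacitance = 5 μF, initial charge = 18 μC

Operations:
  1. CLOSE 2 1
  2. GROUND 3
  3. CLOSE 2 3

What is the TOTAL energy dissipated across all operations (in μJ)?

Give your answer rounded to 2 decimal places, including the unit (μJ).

Answer: 14.51 μJ

Derivation:
Initial: C1(6μF, Q=5μC, V=0.83V), C2(3μF, Q=6μC, V=2.00V), C3(2μF, Q=7μC, V=3.50V), C4(5μF, Q=18μC, V=3.60V)
Op 1: CLOSE 2-1: Q_total=11.00, C_total=9.00, V=1.22; Q2=3.67, Q1=7.33; dissipated=1.361
Op 2: GROUND 3: Q3=0; energy lost=12.250
Op 3: CLOSE 2-3: Q_total=3.67, C_total=5.00, V=0.73; Q2=2.20, Q3=1.47; dissipated=0.896
Total dissipated: 14.507 μJ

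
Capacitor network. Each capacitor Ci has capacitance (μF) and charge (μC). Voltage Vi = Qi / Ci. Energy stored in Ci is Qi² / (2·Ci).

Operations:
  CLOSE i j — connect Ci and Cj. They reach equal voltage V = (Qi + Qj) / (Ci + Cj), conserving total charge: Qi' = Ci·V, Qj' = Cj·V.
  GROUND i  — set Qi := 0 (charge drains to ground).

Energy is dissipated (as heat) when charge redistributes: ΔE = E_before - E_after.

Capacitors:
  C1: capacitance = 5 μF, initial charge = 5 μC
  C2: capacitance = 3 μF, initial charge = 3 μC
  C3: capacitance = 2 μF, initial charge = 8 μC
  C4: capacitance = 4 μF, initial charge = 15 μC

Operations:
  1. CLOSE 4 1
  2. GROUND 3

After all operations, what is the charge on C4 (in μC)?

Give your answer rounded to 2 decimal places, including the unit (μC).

Answer: 8.89 μC

Derivation:
Initial: C1(5μF, Q=5μC, V=1.00V), C2(3μF, Q=3μC, V=1.00V), C3(2μF, Q=8μC, V=4.00V), C4(4μF, Q=15μC, V=3.75V)
Op 1: CLOSE 4-1: Q_total=20.00, C_total=9.00, V=2.22; Q4=8.89, Q1=11.11; dissipated=8.403
Op 2: GROUND 3: Q3=0; energy lost=16.000
Final charges: Q1=11.11, Q2=3.00, Q3=0.00, Q4=8.89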